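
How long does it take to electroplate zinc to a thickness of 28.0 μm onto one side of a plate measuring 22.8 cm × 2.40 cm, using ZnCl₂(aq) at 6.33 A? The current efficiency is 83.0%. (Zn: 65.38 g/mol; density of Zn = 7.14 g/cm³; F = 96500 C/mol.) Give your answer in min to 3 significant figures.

Plated area = 22.8 × 2.40 = 54.72 cm²
Volume = 54.72 × 28.0×10⁻⁴ cm = 0.1532 cm³
m(Zn) = 0.1532 × 7.14 = 1.094 g
n(Zn) = 1.094 / 65.38 = 0.01673 mol; n(e⁻) = 2 × 0.01673 = 0.03346 mol
Q = 0.03346 × 96500 / 0.830 = 3890 C
t = 3890 / 6.33 = 614.5 s = 10.2 min

10.2 min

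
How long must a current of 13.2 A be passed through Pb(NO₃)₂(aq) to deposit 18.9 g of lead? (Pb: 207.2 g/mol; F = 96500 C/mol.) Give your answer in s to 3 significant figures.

n(Pb) = 18.9 / 207.2 = 0.09122 mol
Pb²⁺ + 2e⁻ → Pb, so n(e⁻) = 2 × 0.09122 = 0.1824 mol
Q = 0.1824 × 96500 = 17600 C
t = Q / I = 17600 / 13.2 = 1333 s

1330 s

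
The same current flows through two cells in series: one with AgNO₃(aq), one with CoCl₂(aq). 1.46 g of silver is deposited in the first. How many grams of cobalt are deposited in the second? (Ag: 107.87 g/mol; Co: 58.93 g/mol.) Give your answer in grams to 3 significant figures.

n(Ag) = 1.46 / 107.87 = 0.01353 mol
Ag⁺ + e⁻ → Ag, so n(e⁻) = 0.01353 mol
The cells are in series, so the same charge (and hence the same n(e⁻) = 0.01353 mol) passes through both.
Co²⁺ + 2e⁻ → Co, so n(Co) = 0.01353 / 2 = 0.006765 mol
m(Co) = 0.006765 × 58.93 = 0.399 g

0.399 g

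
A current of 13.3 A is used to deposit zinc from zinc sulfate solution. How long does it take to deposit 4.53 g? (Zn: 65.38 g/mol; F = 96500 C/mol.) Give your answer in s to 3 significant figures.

1010 s

n(Zn) = 4.53 / 65.38 = 0.06929 mol
Zn²⁺ + 2e⁻ → Zn, so n(e⁻) = 2 × 0.06929 = 0.1386 mol
Q = 0.1386 × 96500 = 13370 C
t = Q / I = 13370 / 13.3 = 1005 s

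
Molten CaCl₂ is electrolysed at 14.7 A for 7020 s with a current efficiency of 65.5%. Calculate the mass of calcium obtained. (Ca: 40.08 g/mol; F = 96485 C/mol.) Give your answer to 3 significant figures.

14.0 g

Q = 14.7 × 7020 = 1.032×10^5 C
n(e⁻) = 1.032×10^5 / 96485 = 1.070 mol
Ca²⁺ + 2e⁻ → Ca, so theoretical m(Ca) = 0.5350 × 40.08 = 21.44 g
Actual mass = 65.5% × 21.44 = 14.0 g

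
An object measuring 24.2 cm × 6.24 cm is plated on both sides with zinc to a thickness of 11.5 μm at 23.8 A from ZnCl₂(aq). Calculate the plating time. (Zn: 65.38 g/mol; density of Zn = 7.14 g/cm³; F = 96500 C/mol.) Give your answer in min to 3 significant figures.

Plated area = 2 × 24.2 × 6.24 = 302.0 cm²
Volume = 302.0 × 11.5×10⁻⁴ cm = 0.3473 cm³
m(Zn) = 0.3473 × 7.14 = 2.480 g
n(Zn) = 2.480 / 65.38 = 0.03793 mol; n(e⁻) = 2 × 0.03793 = 0.07586 mol
Q = 0.07586 × 96500 = 7320 C
t = 7320 / 23.8 = 307.6 s = 5.13 min

5.13 min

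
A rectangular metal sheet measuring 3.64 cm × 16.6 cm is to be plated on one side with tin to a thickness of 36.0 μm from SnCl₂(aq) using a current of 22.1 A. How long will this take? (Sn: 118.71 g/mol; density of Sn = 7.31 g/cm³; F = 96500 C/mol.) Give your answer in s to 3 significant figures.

117 s

Plated area = 3.64 × 16.6 = 60.42 cm²
Volume = 60.42 × 36.0×10⁻⁴ cm = 0.2175 cm³
m(Sn) = 0.2175 × 7.31 = 1.590 g
n(Sn) = 1.590 / 118.71 = 0.01339 mol; n(e⁻) = 2 × 0.01339 = 0.02678 mol
Q = 0.02678 × 96500 = 2584 C
t = 2584 / 22.1 = 116.9 s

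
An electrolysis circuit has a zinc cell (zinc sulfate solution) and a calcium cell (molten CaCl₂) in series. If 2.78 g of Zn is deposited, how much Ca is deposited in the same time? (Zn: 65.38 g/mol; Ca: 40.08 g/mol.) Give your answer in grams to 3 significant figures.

n(Zn) = 2.78 / 65.38 = 0.04252 mol
Zn²⁺ + 2e⁻ → Zn, so n(e⁻) = 2 × 0.04252 = 0.08504 mol
Since the cells are in series, n(e⁻) in the Ca cell is also 0.08504 mol.
Ca²⁺ + 2e⁻ → Ca, so n(Ca) = 0.08504 / 2 = 0.04252 mol
m(Ca) = 0.04252 × 40.08 = 1.70 g

1.70 g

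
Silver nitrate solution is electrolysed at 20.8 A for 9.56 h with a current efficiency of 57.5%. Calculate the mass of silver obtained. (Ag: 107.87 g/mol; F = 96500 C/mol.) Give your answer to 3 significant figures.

Q = 20.8 × 34416 = 7.159×10^5 C
n(e⁻) = 7.159×10^5 / 96500 = 7.419 mol
Ag⁺ + e⁻ → Ag, so theoretical m(Ag) = 7.419 × 107.87 = 800.3 g
Actual mass = 57.5% × 800.3 = 460 g

460 g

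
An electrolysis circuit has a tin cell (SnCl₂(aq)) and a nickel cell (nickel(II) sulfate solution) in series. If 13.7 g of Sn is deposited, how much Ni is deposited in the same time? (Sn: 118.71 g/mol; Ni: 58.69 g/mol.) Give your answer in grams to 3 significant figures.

6.77 g

n(Sn) = 13.7 / 118.71 = 0.1154 mol
Sn²⁺ + 2e⁻ → Sn, so n(e⁻) = 2 × 0.1154 = 0.2308 mol
The cells are in series, so the same charge (and hence the same n(e⁻) = 0.2308 mol) passes through both.
Ni²⁺ + 2e⁻ → Ni, so n(Ni) = 0.2308 / 2 = 0.1154 mol
m(Ni) = 0.1154 × 58.69 = 6.77 g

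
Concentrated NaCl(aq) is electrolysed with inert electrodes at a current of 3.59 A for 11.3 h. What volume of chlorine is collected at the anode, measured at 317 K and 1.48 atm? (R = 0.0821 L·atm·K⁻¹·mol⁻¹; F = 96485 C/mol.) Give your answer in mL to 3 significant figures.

Q = It = 3.59 × 40680 = 1.460×10^5 C
Moles of electrons = 1.460×10^5 / 96485 = 1.513 mol
2Cl⁻ → Cl₂ + 2e⁻, so n(Cl₂) = 1.513 / 2 = 0.7565 mol
V = nRT/P = 0.7565 × 0.0821 × 317 / 1.48 = 13.30 L
= 13300 mL

13300 mL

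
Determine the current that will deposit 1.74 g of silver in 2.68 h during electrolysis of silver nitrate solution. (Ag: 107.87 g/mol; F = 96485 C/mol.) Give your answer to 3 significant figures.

n(Ag) = 1.74 / 107.87 = 0.01613 mol
Ag⁺ + e⁻ → Ag, so n(e⁻) = 0.01613 mol
Q = 0.01613 × 96485 = 1556 C
I = Q / t = 1556 / 9648 s = 0.161 A

0.161 A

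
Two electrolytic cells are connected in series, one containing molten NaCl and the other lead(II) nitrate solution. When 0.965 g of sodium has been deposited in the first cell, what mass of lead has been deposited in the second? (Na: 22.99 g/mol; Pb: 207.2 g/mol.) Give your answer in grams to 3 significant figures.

n(Na) = 0.965 / 22.99 = 0.04197 mol
Na⁺ + e⁻ → Na, so n(e⁻) = 0.04197 mol
Since the cells are in series, n(e⁻) in the Pb cell is also 0.04197 mol.
Pb²⁺ + 2e⁻ → Pb, so n(Pb) = 0.04197 / 2 = 0.02099 mol
m(Pb) = 0.02099 × 207.2 = 4.35 g

4.35 g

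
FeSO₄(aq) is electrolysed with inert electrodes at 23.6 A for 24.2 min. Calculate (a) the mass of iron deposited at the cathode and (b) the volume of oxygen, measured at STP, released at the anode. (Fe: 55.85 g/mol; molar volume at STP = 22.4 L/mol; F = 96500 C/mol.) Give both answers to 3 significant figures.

Q = 23.6 × 1452 = 34270 C; n(e⁻) = 34270 / 96500 = 0.3551 mol
Cathode: Fe²⁺ + 2e⁻ → Fe → n(Fe) = 0.3551/2 = 0.1776 mol → 9.92 g
Anode: 2H₂O → O₂ + 4H⁺ + 4e⁻ → n(O₂) = 0.3551/4 = 0.08878 mol → 1.99 L

9.92 g Fe; 1.99 L O₂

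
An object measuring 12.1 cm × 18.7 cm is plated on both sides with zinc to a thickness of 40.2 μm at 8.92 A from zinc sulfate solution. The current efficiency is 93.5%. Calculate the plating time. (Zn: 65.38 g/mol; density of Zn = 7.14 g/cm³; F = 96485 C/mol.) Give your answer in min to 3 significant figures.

76.6 min

Plated area = 2 × 12.1 × 18.7 = 452.5 cm²
Volume = 452.5 × 40.2×10⁻⁴ cm = 1.819 cm³
m(Zn) = 1.819 × 7.14 = 12.99 g
n(Zn) = 12.99 / 65.38 = 0.1987 mol; n(e⁻) = 2 × 0.1987 = 0.3974 mol
Q = 0.3974 × 96485 / 0.935 = 41010 C
t = 41010 / 8.92 = 4598 s = 76.6 min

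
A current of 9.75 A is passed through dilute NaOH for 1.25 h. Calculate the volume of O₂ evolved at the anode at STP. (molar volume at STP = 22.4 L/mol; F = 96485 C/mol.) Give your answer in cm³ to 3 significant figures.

2550 cm³

Charge passed = 9.75 × 4500 = 43880 C
Moles of electrons = 43880 / 96485 = 0.4548 mol
2H₂O → O₂ + 4H⁺ + 4e⁻, so n(O₂) = 0.4548 / 4 = 0.1137 mol
V = 0.1137 × 22.4 = 2.547 L
= 2550 cm³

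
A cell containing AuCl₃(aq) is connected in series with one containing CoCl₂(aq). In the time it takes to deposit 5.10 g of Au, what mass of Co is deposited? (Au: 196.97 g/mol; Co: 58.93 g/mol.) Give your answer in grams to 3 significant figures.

n(Au) = 5.10 / 196.97 = 0.02589 mol
Au³⁺ + 3e⁻ → Au, so n(e⁻) = 3 × 0.02589 = 0.07767 mol
In series, the same 0.07767 mol of electrons flows through the second cell.
Co²⁺ + 2e⁻ → Co, so n(Co) = 0.07767 / 2 = 0.03884 mol
m(Co) = 0.03884 × 58.93 = 2.29 g

2.29 g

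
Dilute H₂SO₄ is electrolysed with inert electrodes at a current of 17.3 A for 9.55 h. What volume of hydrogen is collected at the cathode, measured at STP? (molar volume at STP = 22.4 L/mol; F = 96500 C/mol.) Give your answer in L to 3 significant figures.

Q = 17.3 A × 34380 s = 5.948×10^5 C
Moles of electrons = 5.948×10^5 / 96500 = 6.164 mol
2H⁺ + 2e⁻ → H₂, so n(H₂) = 6.164 / 2 = 3.082 mol
V = 3.082 × 22.4 = 69.04 L

69.0 L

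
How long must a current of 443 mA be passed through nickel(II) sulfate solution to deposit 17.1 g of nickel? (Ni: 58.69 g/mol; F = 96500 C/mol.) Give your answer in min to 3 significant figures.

2120 min

n(Ni) = 17.1 / 58.69 = 0.2914 mol
Ni²⁺ + 2e⁻ → Ni, so n(e⁻) = 2 × 0.2914 = 0.5828 mol
Q = 0.5828 × 96500 = 56240 C
t = Q / I = 56240 / 0.443 = 1.270×10^5 s = 2120 min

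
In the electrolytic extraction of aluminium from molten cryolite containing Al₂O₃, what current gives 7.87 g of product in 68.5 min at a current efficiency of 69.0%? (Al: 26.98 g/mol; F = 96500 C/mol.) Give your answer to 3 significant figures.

29.8 A

n(Al) = 7.87 / 26.98 = 0.2917 mol
Al³⁺ + 3e⁻ → Al, so n(e⁻) = 3 × 0.2917 = 0.8751 mol
Q = 0.8751 × 96500 / 0.690 = 1.224×10^5 C
I = Q / t = 1.224×10^5 / 4110 s = 29.8 A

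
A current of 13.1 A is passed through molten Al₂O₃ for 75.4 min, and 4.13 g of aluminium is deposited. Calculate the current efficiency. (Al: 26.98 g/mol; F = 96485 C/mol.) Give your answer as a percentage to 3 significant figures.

74.8%

Q = 13.1 × 4524 = 59260 C
n(e⁻) = 59260 / 96485 = 0.6142 mol
Al³⁺ + 3e⁻ → Al, so theoretical n(Al) = 0.2047 mol → 5.523 g
Efficiency = 4.13 / 5.523 = 0.7478 = 74.8%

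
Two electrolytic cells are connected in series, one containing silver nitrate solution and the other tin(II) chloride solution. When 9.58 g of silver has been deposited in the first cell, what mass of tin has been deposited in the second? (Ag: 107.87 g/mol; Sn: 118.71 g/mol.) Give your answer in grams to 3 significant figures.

n(Ag) = 9.58 / 107.87 = 0.08881 mol
Ag⁺ + e⁻ → Ag, so n(e⁻) = 0.08881 mol
Same current for the same time ⇒ same n(e⁻) = 0.08881 mol in both cells.
Sn²⁺ + 2e⁻ → Sn, so n(Sn) = 0.08881 / 2 = 0.04441 mol
m(Sn) = 0.04441 × 118.71 = 5.27 g

5.27 g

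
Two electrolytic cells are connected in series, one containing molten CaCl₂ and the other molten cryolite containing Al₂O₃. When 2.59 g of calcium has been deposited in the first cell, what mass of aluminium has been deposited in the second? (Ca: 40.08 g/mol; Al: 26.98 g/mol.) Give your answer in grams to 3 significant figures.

n(Ca) = 2.59 / 40.08 = 0.06462 mol
Ca²⁺ + 2e⁻ → Ca, so n(e⁻) = 2 × 0.06462 = 0.1292 mol
The cells are in series, so the same charge (and hence the same n(e⁻) = 0.1292 mol) passes through both.
Al³⁺ + 3e⁻ → Al, so n(Al) = 0.1292 / 3 = 0.04307 mol
m(Al) = 0.04307 × 26.98 = 1.16 g

1.16 g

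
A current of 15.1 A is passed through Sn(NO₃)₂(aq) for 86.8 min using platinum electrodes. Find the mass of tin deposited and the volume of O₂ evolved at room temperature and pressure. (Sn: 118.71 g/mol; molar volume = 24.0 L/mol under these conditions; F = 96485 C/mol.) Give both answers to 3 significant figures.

48.4 g Sn; 4.89 L O₂

Q = 15.1 × 5208 = 78640 C; n(e⁻) = 78640 / 96485 = 0.8150 mol
Cathode: Sn²⁺ + 2e⁻ → Sn → n(Sn) = 0.8150/2 = 0.4075 mol → 48.4 g
Anode: 2H₂O → O₂ + 4H⁺ + 4e⁻ → n(O₂) = 0.8150/4 = 0.2038 mol → 4.89 L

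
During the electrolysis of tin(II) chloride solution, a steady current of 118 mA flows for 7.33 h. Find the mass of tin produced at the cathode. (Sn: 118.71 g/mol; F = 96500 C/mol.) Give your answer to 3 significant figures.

1.92 g

Q = 0.118 A × 26388 s = 3114 C
Moles of electrons = 3114 / 96500 = 0.03227 mol
Sn²⁺ + 2e⁻ → Sn, so n(Sn) = 0.03227 / 2 = 0.01614 mol
m = 0.01614 × 118.71 = 1.92 g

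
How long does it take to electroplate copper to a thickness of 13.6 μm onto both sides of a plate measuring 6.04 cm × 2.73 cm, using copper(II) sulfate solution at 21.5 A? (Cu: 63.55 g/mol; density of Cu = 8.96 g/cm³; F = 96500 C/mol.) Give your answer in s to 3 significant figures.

56.8 s

Plated area = 2 × 6.04 × 2.73 = 32.98 cm²
Volume = 32.98 × 13.6×10⁻⁴ cm = 0.04485 cm³
m(Cu) = 0.04485 × 8.96 = 0.4019 g
n(Cu) = 0.4019 / 63.55 = 0.006324 mol; n(e⁻) = 2 × 0.006324 = 0.01265 mol
Q = 0.01265 × 96500 = 1221 C
t = 1221 / 21.5 = 56.79 s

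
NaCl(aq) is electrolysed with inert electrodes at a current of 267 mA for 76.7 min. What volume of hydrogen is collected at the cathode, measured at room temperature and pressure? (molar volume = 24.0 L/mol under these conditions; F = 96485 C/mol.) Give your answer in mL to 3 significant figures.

153 mL

Charge passed = 0.267 × 4602 = 1229 C
Moles of electrons = 1229 / 96485 = 0.01274 mol
2H⁺ + 2e⁻ → H₂, so n(H₂) = 0.01274 / 2 = 0.006370 mol
V = 0.006370 × 24.0 = 0.1529 L
= 153 mL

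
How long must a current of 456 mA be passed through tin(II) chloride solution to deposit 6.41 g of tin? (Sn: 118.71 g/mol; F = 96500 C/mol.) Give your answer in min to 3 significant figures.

n(Sn) = 6.41 / 118.71 = 0.05400 mol
Sn²⁺ + 2e⁻ → Sn, so n(e⁻) = 2 × 0.05400 = 0.1080 mol
Q = 0.1080 × 96500 = 10420 C
t = Q / I = 10420 / 0.456 = 22850 s = 381 min

381 min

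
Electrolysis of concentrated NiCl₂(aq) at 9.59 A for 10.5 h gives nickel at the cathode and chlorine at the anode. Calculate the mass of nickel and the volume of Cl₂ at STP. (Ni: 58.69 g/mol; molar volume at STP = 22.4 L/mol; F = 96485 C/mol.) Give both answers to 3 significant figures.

Q = 9.59 × 37800 = 3.625×10^5 C; n(e⁻) = 3.625×10^5 / 96485 = 3.757 mol
Cathode: Ni²⁺ + 2e⁻ → Ni → n(Ni) = 3.757/2 = 1.879 mol → 110 g
Anode: 2Cl⁻ → Cl₂ + 2e⁻ → n(Cl₂) = 3.757/2 = 1.879 mol → 42.1 L

110 g Ni; 42.1 L Cl₂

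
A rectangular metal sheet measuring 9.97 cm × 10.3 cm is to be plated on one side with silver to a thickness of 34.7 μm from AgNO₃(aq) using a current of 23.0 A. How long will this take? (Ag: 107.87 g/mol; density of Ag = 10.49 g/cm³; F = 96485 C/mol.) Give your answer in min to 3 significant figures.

Plated area = 9.97 × 10.3 = 102.7 cm²
Volume = 102.7 × 34.7×10⁻⁴ cm = 0.3564 cm³
m(Ag) = 0.3564 × 10.49 = 3.739 g
n(Ag) = 3.739 / 107.87 = 0.03466 mol; n(e⁻) = 0.03466 mol
Q = 0.03466 × 96485 = 3344 C
t = 3344 / 23.0 = 145.4 s = 2.42 min

2.42 min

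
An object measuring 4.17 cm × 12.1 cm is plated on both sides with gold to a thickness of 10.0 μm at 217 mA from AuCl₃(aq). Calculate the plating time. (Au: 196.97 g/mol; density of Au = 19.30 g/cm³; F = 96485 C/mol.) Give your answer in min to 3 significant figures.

220 min

Plated area = 2 × 4.17 × 12.1 = 100.9 cm²
Volume = 100.9 × 10.0×10⁻⁴ cm = 0.1009 cm³
m(Au) = 0.1009 × 19.30 = 1.947 g
n(Au) = 1.947 / 196.97 = 0.009885 mol; n(e⁻) = 3 × 0.009885 = 0.02966 mol
Q = 0.02966 × 96485 = 2862 C
t = 2862 / 0.217 = 13190 s = 220 min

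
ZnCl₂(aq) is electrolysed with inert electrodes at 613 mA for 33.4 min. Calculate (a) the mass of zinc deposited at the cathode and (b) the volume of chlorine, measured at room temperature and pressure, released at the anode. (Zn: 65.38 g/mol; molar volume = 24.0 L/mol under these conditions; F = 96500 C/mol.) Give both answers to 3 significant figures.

0.416 g Zn; 0.153 L Cl₂

Q = 0.613 × 2004 = 1228 C; n(e⁻) = 1228 / 96500 = 0.01273 mol
Cathode: Zn²⁺ + 2e⁻ → Zn → n(Zn) = 0.01273/2 = 0.006365 mol → 0.416 g
Anode: 2Cl⁻ → Cl₂ + 2e⁻ → n(Cl₂) = 0.01273/2 = 0.006365 mol → 0.153 L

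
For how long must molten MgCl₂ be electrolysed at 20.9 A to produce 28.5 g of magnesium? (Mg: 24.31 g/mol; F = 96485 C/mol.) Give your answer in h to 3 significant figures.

n(Mg) = 28.5 / 24.31 = 1.172 mol
Mg²⁺ + 2e⁻ → Mg, so n(e⁻) = 2 × 1.172 = 2.344 mol
Q = 2.344 × 96485 = 2.262×10^5 C
t = Q / I = 2.262×10^5 / 20.9 = 10820 s = 3.01 h

3.01 h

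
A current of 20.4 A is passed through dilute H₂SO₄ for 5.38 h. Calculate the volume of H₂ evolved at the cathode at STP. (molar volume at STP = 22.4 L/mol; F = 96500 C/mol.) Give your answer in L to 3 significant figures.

Charge passed = 20.4 × 19368 = 3.951×10^5 C
Moles of electrons = 3.951×10^5 / 96500 = 4.094 mol
2H⁺ + 2e⁻ → H₂, so n(H₂) = 4.094 / 2 = 2.047 mol
V = 2.047 × 22.4 = 45.85 L

45.9 L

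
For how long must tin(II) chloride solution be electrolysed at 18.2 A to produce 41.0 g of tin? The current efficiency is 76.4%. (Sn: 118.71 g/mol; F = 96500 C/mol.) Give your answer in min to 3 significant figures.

79.9 min

n(Sn) = 41.0 / 118.71 = 0.3454 mol
Sn²⁺ + 2e⁻ → Sn, so n(e⁻) = 2 × 0.3454 = 0.6908 mol
Q = 0.6908 × 96500 / 0.764 = 87250 C
t = Q / I = 87250 / 18.2 = 4794 s = 79.9 min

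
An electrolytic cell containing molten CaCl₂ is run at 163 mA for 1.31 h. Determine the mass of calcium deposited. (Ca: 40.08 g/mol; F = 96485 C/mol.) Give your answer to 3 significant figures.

Q = It = 0.163 × 4716 = 768.7 C
n(e⁻) = Q/F = 768.7/96485 = 0.007967 mol
Ca²⁺ + 2e⁻ → Ca, so n(Ca) = 0.007967 / 2 = 0.003984 mol
m = 0.003984 × 40.08 = 0.160 g

0.160 g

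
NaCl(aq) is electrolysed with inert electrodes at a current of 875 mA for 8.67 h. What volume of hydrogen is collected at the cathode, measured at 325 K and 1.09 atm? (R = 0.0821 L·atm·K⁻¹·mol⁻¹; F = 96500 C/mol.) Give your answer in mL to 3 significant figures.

3460 mL

Q = 0.875 A × 31212 s = 27310 C
Moles of electrons = 27310 / 96500 = 0.2830 mol
2H⁺ + 2e⁻ → H₂, so n(H₂) = 0.2830 / 2 = 0.1415 mol
V = nRT/P = 0.1415 × 0.0821 × 325 / 1.09 = 3.464 L
= 3460 mL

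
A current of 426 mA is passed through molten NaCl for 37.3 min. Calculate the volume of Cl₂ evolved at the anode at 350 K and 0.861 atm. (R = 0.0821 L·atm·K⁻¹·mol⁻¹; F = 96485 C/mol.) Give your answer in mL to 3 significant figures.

Q = 0.426 A × 2238 s = 953.4 C
n(e⁻) = Q/F = 953.4/96485 = 0.009881 mol
2Cl⁻ → Cl₂ + 2e⁻, so n(Cl₂) = 0.009881 / 2 = 0.004941 mol
V = nRT/P = 0.004941 × 0.0821 × 350 / 0.861 = 0.1649 L
= 165 mL

165 mL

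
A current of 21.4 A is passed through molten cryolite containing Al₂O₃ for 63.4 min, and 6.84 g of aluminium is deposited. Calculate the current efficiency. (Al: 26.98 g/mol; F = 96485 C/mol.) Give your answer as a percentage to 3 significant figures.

Q = 21.4 × 3804 = 81410 C
n(e⁻) = 81410 / 96485 = 0.8438 mol
Al³⁺ + 3e⁻ → Al, so theoretical n(Al) = 0.2813 mol → 7.589 g
Efficiency = 6.84 / 7.589 = 0.9013 = 90.1%

90.1%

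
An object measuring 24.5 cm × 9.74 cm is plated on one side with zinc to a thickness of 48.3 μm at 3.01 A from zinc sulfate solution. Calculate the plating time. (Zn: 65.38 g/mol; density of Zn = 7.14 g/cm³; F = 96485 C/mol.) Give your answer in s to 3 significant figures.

8070 s

Plated area = 24.5 × 9.74 = 238.6 cm²
Volume = 238.6 × 48.3×10⁻⁴ cm = 1.152 cm³
m(Zn) = 1.152 × 7.14 = 8.225 g
n(Zn) = 8.225 / 65.38 = 0.1258 mol; n(e⁻) = 2 × 0.1258 = 0.2516 mol
Q = 0.2516 × 96485 = 24280 C
t = 24280 / 3.01 = 8066 s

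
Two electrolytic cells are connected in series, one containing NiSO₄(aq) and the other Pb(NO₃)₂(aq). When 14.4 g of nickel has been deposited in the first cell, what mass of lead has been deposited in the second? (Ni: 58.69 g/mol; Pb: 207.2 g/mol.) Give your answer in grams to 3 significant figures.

n(Ni) = 14.4 / 58.69 = 0.2454 mol
Ni²⁺ + 2e⁻ → Ni, so n(e⁻) = 2 × 0.2454 = 0.4908 mol
Since the cells are in series, n(e⁻) in the Pb cell is also 0.4908 mol.
Pb²⁺ + 2e⁻ → Pb, so n(Pb) = 0.4908 / 2 = 0.2454 mol
m(Pb) = 0.2454 × 207.2 = 50.8 g

50.8 g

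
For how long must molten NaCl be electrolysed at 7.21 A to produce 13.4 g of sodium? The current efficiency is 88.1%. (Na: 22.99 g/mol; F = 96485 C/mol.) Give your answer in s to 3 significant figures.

8850 s

n(Na) = 13.4 / 22.99 = 0.5829 mol
Na⁺ + e⁻ → Na, so n(e⁻) = 0.5829 mol
Q = 0.5829 × 96485 / 0.881 = 63840 C
t = Q / I = 63840 / 7.21 = 8854 s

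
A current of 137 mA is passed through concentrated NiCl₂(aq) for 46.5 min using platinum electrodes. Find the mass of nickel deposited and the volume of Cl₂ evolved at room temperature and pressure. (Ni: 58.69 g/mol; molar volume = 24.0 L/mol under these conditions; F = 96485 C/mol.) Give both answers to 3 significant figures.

Q = 0.137 × 2790 = 382.2 C; n(e⁻) = 382.2 / 96485 = 0.003961 mol
Cathode: Ni²⁺ + 2e⁻ → Ni → n(Ni) = 0.003961/2 = 0.001981 mol → 0.116 g
Anode: 2Cl⁻ → Cl₂ + 2e⁻ → n(Cl₂) = 0.003961/2 = 0.001981 mol → 0.0475 L

0.116 g Ni; 0.0475 L Cl₂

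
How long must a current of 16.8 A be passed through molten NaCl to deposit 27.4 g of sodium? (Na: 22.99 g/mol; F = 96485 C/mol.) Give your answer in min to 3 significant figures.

n(Na) = 27.4 / 22.99 = 1.192 mol
Na⁺ + e⁻ → Na, so n(e⁻) = 1.192 mol
Q = 1.192 × 96485 = 1.150×10^5 C
t = Q / I = 1.150×10^5 / 16.8 = 6845 s = 114 min

114 min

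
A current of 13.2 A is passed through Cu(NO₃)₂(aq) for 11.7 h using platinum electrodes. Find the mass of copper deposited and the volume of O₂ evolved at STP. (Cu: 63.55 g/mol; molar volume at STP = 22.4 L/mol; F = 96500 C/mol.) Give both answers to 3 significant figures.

Q = 13.2 × 42120 = 5.560×10^5 C; n(e⁻) = 5.560×10^5 / 96500 = 5.762 mol
Cathode: Cu²⁺ + 2e⁻ → Cu → n(Cu) = 5.762/2 = 2.881 mol → 183 g
Anode: 2H₂O → O₂ + 4H⁺ + 4e⁻ → n(O₂) = 5.762/4 = 1.441 mol → 32.3 L

183 g Cu; 32.3 L O₂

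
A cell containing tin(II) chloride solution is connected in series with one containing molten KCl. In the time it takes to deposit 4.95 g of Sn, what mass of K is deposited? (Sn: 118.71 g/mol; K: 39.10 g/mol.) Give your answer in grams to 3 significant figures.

n(Sn) = 4.95 / 118.71 = 0.04170 mol
Sn²⁺ + 2e⁻ → Sn, so n(e⁻) = 2 × 0.04170 = 0.08340 mol
Same current for the same time ⇒ same n(e⁻) = 0.08340 mol in both cells.
K⁺ + e⁻ → K, so n(K) = 0.08340 mol
m(K) = 0.08340 × 39.10 = 3.26 g

3.26 g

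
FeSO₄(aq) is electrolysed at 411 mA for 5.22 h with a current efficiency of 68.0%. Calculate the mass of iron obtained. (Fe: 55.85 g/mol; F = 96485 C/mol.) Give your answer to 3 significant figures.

1.52 g

Q = 0.411 × 18792 = 7724 C
n(e⁻) = 7724 / 96485 = 0.08005 mol
Fe²⁺ + 2e⁻ → Fe, so theoretical m(Fe) = 0.04003 × 55.85 = 2.236 g
Actual mass = 68.0% × 2.236 = 1.52 g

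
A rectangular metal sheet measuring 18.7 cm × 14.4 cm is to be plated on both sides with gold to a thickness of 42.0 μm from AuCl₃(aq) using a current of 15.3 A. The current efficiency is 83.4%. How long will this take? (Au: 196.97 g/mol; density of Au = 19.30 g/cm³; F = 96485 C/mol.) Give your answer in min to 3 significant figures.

83.8 min

Plated area = 2 × 18.7 × 14.4 = 538.6 cm²
Volume = 538.6 × 42.0×10⁻⁴ cm = 2.262 cm³
m(Au) = 2.262 × 19.30 = 43.66 g
n(Au) = 43.66 / 196.97 = 0.2217 mol; n(e⁻) = 3 × 0.2217 = 0.6651 mol
Q = 0.6651 × 96485 / 0.834 = 76950 C
t = 76950 / 15.3 = 5029 s = 83.8 min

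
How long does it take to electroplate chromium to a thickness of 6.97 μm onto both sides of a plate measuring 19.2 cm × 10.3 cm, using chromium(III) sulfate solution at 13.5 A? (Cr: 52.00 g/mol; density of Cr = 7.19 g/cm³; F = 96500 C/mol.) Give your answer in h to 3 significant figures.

Plated area = 2 × 19.2 × 10.3 = 395.5 cm²
Volume = 395.5 × 6.97×10⁻⁴ cm = 0.2757 cm³
m(Cr) = 0.2757 × 7.19 = 1.982 g
n(Cr) = 1.982 / 52.00 = 0.03812 mol; n(e⁻) = 3 × 0.03812 = 0.1144 mol
Q = 0.1144 × 96500 = 11040 C
t = 11040 / 13.5 = 817.8 s = 0.227 h

0.227 h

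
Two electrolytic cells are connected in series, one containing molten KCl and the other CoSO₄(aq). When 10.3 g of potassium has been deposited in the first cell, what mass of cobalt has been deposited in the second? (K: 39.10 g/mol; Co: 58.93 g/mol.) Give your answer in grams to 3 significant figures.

n(K) = 10.3 / 39.10 = 0.2634 mol
K⁺ + e⁻ → K, so n(e⁻) = 0.2634 mol
In series, the same 0.2634 mol of electrons flows through the second cell.
Co²⁺ + 2e⁻ → Co, so n(Co) = 0.2634 / 2 = 0.1317 mol
m(Co) = 0.1317 × 58.93 = 7.76 g

7.76 g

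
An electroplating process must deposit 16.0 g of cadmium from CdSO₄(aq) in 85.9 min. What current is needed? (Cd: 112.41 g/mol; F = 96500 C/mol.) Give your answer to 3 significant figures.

5.33 A

n(Cd) = 16.0 / 112.41 = 0.1423 mol
Cd²⁺ + 2e⁻ → Cd, so n(e⁻) = 2 × 0.1423 = 0.2846 mol
Q = 0.2846 × 96500 = 27460 C
I = Q / t = 27460 / 5154 s = 5.33 A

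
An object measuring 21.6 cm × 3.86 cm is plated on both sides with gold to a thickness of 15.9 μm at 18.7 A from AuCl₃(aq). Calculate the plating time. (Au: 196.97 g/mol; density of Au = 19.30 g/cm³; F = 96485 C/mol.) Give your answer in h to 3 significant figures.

Plated area = 2 × 21.6 × 3.86 = 166.8 cm²
Volume = 166.8 × 15.9×10⁻⁴ cm = 0.2652 cm³
m(Au) = 0.2652 × 19.30 = 5.118 g
n(Au) = 5.118 / 196.97 = 0.02598 mol; n(e⁻) = 3 × 0.02598 = 0.07794 mol
Q = 0.07794 × 96485 = 7520 C
t = 7520 / 18.7 = 402.1 s = 0.112 h

0.112 h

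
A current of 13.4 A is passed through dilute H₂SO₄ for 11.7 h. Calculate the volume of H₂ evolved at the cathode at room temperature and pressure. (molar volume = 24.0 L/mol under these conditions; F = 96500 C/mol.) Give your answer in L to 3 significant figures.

70.2 L

Charge passed = 13.4 × 42120 = 5.644×10^5 C
n(e⁻) = 5.644×10^5 / 96500 = 5.849 mol
2H⁺ + 2e⁻ → H₂, so n(H₂) = 5.849 / 2 = 2.925 mol
V = 2.925 × 24.0 = 70.20 L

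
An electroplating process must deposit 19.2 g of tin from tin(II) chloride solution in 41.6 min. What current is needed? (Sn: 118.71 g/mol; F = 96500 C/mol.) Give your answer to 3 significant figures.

n(Sn) = 19.2 / 118.71 = 0.1617 mol
Sn²⁺ + 2e⁻ → Sn, so n(e⁻) = 2 × 0.1617 = 0.3234 mol
Q = 0.3234 × 96500 = 31210 C
I = Q / t = 31210 / 2496 s = 12.5 A

12.5 A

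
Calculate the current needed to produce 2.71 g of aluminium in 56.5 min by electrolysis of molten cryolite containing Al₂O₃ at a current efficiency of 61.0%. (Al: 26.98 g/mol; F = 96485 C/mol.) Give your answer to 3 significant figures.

14.1 A

n(Al) = 2.71 / 26.98 = 0.1004 mol
Al³⁺ + 3e⁻ → Al, so n(e⁻) = 3 × 0.1004 = 0.3012 mol
Q = 0.3012 × 96485 / 0.610 = 47640 C
I = Q / t = 47640 / 3390 s = 14.1 A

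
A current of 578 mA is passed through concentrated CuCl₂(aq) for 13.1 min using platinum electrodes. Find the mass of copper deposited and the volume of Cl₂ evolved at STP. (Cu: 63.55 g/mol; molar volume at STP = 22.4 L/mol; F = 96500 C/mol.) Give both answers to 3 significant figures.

Q = 0.578 × 786 = 454.3 C; n(e⁻) = 454.3 / 96500 = 0.004708 mol
Cathode: Cu²⁺ + 2e⁻ → Cu → n(Cu) = 0.004708/2 = 0.002354 mol → 0.150 g
Anode: 2Cl⁻ → Cl₂ + 2e⁻ → n(Cl₂) = 0.004708/2 = 0.002354 mol → 0.0527 L

0.150 g Cu; 0.0527 L Cl₂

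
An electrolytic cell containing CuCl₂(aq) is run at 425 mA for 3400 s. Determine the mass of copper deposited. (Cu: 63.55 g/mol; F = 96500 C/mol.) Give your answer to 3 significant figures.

0.476 g

Q = 0.425 A × 3400 s = 1445 C
Moles of electrons = 1445 / 96500 = 0.01497 mol
Cu²⁺ + 2e⁻ → Cu, so n(Cu) = 0.01497 / 2 = 0.007485 mol
m = 0.007485 × 63.55 = 0.476 g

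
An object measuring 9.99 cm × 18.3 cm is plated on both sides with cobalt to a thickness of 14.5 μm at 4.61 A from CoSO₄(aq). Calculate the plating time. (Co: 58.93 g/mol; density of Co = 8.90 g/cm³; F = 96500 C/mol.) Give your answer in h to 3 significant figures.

0.931 h

Plated area = 2 × 9.99 × 18.3 = 365.6 cm²
Volume = 365.6 × 14.5×10⁻⁴ cm = 0.5301 cm³
m(Co) = 0.5301 × 8.90 = 4.718 g
n(Co) = 4.718 / 58.93 = 0.08006 mol; n(e⁻) = 2 × 0.08006 = 0.1601 mol
Q = 0.1601 × 96500 = 15450 C
t = 15450 / 4.61 = 3351 s = 0.931 h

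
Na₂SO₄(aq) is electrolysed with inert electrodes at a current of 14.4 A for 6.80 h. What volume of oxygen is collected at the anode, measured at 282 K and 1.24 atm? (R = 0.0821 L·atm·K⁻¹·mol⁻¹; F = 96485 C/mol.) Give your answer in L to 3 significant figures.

Q = 14.4 A × 24480 s = 3.525×10^5 C
Moles of electrons = 3.525×10^5 / 96485 = 3.653 mol
2H₂O → O₂ + 4H⁺ + 4e⁻, so n(O₂) = 3.653 / 4 = 0.9133 mol
V = nRT/P = 0.9133 × 0.0821 × 282 / 1.24 = 17.05 L

17.1 L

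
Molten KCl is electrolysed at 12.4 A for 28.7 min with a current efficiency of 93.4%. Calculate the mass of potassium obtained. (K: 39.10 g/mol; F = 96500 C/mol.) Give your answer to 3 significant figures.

Q = 12.4 × 1722 = 21350 C
n(e⁻) = 21350 / 96500 = 0.2212 mol
K⁺ + e⁻ → K, so theoretical m(K) = 0.2212 × 39.10 = 8.649 g
Actual mass = 93.4% × 8.649 = 8.08 g

8.08 g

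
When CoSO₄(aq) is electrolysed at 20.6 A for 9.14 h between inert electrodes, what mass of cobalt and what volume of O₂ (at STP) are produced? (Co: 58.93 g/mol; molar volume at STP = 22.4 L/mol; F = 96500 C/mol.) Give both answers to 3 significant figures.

Q = 20.6 × 32904 = 6.778×10^5 C; n(e⁻) = 6.778×10^5 / 96500 = 7.024 mol
Cathode: Co²⁺ + 2e⁻ → Co → n(Co) = 7.024/2 = 3.512 mol → 207 g
Anode: 2H₂O → O₂ + 4H⁺ + 4e⁻ → n(O₂) = 7.024/4 = 1.756 mol → 39.3 L

207 g Co; 39.3 L O₂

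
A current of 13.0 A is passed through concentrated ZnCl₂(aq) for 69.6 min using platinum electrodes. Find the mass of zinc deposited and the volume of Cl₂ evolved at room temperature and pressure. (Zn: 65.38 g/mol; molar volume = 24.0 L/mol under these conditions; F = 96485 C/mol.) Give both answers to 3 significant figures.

18.4 g Zn; 6.75 L Cl₂

Q = 13.0 × 4176 = 54290 C; n(e⁻) = 54290 / 96485 = 0.5627 mol
Cathode: Zn²⁺ + 2e⁻ → Zn → n(Zn) = 0.5627/2 = 0.2814 mol → 18.4 g
Anode: 2Cl⁻ → Cl₂ + 2e⁻ → n(Cl₂) = 0.5627/2 = 0.2814 mol → 6.75 L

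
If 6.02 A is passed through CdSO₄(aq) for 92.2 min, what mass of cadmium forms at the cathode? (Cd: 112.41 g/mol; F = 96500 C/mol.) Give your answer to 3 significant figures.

19.4 g

Charge passed = 6.02 × 5532 = 33300 C
Moles of electrons = 33300 / 96500 = 0.3451 mol
Cd²⁺ + 2e⁻ → Cd, so n(Cd) = 0.3451 / 2 = 0.1726 mol
m = 0.1726 × 112.41 = 19.4 g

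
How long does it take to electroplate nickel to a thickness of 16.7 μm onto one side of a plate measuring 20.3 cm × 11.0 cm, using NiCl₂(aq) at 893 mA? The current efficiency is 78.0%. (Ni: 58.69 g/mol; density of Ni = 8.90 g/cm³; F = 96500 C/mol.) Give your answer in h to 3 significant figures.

Plated area = 20.3 × 11.0 = 223.3 cm²
Volume = 223.3 × 16.7×10⁻⁴ cm = 0.3729 cm³
m(Ni) = 0.3729 × 8.90 = 3.319 g
n(Ni) = 3.319 / 58.69 = 0.05655 mol; n(e⁻) = 2 × 0.05655 = 0.1131 mol
Q = 0.1131 × 96500 / 0.780 = 13990 C
t = 13990 / 0.893 = 15670 s = 4.35 h

4.35 h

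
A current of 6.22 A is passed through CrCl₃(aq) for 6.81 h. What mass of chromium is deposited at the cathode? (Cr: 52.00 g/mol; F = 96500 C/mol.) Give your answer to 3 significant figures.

Q = 6.22 A × 24516 s = 1.525×10^5 C
n(e⁻) = Q/F = 1.525×10^5/96500 = 1.580 mol
Cr³⁺ + 3e⁻ → Cr, so n(Cr) = 1.580 / 3 = 0.5267 mol
m = 0.5267 × 52.00 = 27.4 g

27.4 g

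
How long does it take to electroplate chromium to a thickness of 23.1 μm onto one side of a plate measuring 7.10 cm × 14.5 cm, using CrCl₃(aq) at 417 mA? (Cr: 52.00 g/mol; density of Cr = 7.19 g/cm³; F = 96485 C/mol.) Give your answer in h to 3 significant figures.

6.34 h

Plated area = 7.10 × 14.5 = 103.0 cm²
Volume = 103.0 × 23.1×10⁻⁴ cm = 0.2379 cm³
m(Cr) = 0.2379 × 7.19 = 1.711 g
n(Cr) = 1.711 / 52.00 = 0.03290 mol; n(e⁻) = 3 × 0.03290 = 0.09870 mol
Q = 0.09870 × 96485 = 9523 C
t = 9523 / 0.417 = 22840 s = 6.34 h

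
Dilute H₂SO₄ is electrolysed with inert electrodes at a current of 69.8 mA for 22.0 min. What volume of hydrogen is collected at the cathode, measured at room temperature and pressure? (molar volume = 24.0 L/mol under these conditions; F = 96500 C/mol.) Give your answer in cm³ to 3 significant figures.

Q = 0.0698 A × 1320 s = 92.14 C
n(e⁻) = 92.14 / 96500 = 9.548×10^-4 mol
2H⁺ + 2e⁻ → H₂, so n(H₂) = 9.548×10^-4 / 2 = 4.774×10^-4 mol
V = 4.774×10^-4 × 24.0 = 0.01146 L
= 11.5 cm³

11.5 cm³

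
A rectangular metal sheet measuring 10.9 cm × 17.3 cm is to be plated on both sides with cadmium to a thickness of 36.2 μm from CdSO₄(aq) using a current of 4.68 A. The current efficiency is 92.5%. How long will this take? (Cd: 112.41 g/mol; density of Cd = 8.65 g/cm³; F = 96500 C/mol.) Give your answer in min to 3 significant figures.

78.1 min

Plated area = 2 × 10.9 × 17.3 = 377.1 cm²
Volume = 377.1 × 36.2×10⁻⁴ cm = 1.365 cm³
m(Cd) = 1.365 × 8.65 = 11.81 g
n(Cd) = 11.81 / 112.41 = 0.1051 mol; n(e⁻) = 2 × 0.1051 = 0.2102 mol
Q = 0.2102 × 96500 / 0.925 = 21930 C
t = 21930 / 4.68 = 4686 s = 78.1 min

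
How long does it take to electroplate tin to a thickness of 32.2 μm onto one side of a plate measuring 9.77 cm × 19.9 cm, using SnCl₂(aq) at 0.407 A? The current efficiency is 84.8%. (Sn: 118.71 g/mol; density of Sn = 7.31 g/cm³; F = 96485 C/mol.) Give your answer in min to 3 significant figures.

Plated area = 9.77 × 19.9 = 194.4 cm²
Volume = 194.4 × 32.2×10⁻⁴ cm = 0.6260 cm³
m(Sn) = 0.6260 × 7.31 = 4.576 g
n(Sn) = 4.576 / 118.71 = 0.03855 mol; n(e⁻) = 2 × 0.03855 = 0.07710 mol
Q = 0.07710 × 96485 / 0.848 = 8772 C
t = 8772 / 0.407 = 21550 s = 359 min

359 min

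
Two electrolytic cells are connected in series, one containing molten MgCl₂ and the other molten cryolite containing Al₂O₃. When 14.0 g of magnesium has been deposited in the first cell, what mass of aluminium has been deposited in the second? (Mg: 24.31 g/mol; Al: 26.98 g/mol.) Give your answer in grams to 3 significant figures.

10.4 g

n(Mg) = 14.0 / 24.31 = 0.5759 mol
Mg²⁺ + 2e⁻ → Mg, so n(e⁻) = 2 × 0.5759 = 1.152 mol
In series, the same 1.152 mol of electrons flows through the second cell.
Al³⁺ + 3e⁻ → Al, so n(Al) = 1.152 / 3 = 0.3840 mol
m(Al) = 0.3840 × 26.98 = 10.4 g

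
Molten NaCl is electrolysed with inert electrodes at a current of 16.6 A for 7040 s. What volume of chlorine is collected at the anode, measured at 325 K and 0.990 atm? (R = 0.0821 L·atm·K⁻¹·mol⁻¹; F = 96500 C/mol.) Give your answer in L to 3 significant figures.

16.3 L

Q = It = 16.6 × 7040 = 1.169×10^5 C
n(e⁻) = 1.169×10^5 / 96500 = 1.211 mol
2Cl⁻ → Cl₂ + 2e⁻, so n(Cl₂) = 1.211 / 2 = 0.6055 mol
V = nRT/P = 0.6055 × 0.0821 × 325 / 0.990 = 16.32 L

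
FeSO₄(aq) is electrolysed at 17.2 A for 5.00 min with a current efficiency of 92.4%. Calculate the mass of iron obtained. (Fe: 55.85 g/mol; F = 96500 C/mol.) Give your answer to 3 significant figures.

Q = 17.2 × 300 = 5160 C
n(e⁻) = 5160 / 96500 = 0.05347 mol
Fe²⁺ + 2e⁻ → Fe, so theoretical m(Fe) = 0.02674 × 55.85 = 1.493 g
Actual mass = 92.4% × 1.493 = 1.38 g

1.38 g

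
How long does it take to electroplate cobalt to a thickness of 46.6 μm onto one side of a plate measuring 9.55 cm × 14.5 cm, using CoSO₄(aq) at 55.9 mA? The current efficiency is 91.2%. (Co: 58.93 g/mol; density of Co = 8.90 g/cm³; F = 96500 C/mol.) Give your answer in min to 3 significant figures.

Plated area = 9.55 × 14.5 = 138.5 cm²
Volume = 138.5 × 46.6×10⁻⁴ cm = 0.6454 cm³
m(Co) = 0.6454 × 8.90 = 5.744 g
n(Co) = 5.744 / 58.93 = 0.09747 mol; n(e⁻) = 2 × 0.09747 = 0.1949 mol
Q = 0.1949 × 96500 / 0.912 = 20620 C
t = 20620 / 0.0559 = 3.689×10^5 s = 6150 min

6150 min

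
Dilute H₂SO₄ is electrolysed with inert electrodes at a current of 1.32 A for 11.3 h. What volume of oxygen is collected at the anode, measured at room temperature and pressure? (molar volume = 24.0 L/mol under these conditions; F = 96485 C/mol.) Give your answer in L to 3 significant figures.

3.34 L

Q = It = 1.32 × 40680 = 53700 C
n(e⁻) = Q/F = 53700/96485 = 0.5566 mol
2H₂O → O₂ + 4H⁺ + 4e⁻, so n(O₂) = 0.5566 / 4 = 0.1392 mol
V = 0.1392 × 24.0 = 3.341 L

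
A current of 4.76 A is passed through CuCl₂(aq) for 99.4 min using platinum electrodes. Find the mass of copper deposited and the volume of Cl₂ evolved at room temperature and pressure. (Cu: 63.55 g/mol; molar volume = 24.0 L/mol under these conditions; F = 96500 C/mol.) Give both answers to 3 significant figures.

Q = 4.76 × 5964 = 28390 C; n(e⁻) = 28390 / 96500 = 0.2942 mol
Cathode: Cu²⁺ + 2e⁻ → Cu → n(Cu) = 0.2942/2 = 0.1471 mol → 9.35 g
Anode: 2Cl⁻ → Cl₂ + 2e⁻ → n(Cl₂) = 0.2942/2 = 0.1471 mol → 3.53 L

9.35 g Cu; 3.53 L Cl₂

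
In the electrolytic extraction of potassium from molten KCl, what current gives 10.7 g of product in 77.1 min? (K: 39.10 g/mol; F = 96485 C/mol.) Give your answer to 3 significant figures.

n(K) = 10.7 / 39.10 = 0.2737 mol
K⁺ + e⁻ → K, so n(e⁻) = 0.2737 mol
Q = 0.2737 × 96485 = 26410 C
I = Q / t = 26410 / 4626 s = 5.71 A

5.71 A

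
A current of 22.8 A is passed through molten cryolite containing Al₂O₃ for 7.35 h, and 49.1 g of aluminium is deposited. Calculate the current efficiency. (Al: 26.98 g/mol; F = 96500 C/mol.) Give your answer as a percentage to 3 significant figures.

Q = 22.8 × 26460 = 6.033×10^5 C
n(e⁻) = 6.033×10^5 / 96500 = 6.252 mol
Al³⁺ + 3e⁻ → Al, so theoretical n(Al) = 2.084 mol → 56.23 g
Efficiency = 49.1 / 56.23 = 0.8732 = 87.3%

87.3%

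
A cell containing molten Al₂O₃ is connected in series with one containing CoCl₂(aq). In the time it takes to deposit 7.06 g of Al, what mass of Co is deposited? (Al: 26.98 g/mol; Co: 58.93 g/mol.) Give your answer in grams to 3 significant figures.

n(Al) = 7.06 / 26.98 = 0.2617 mol
Al³⁺ + 3e⁻ → Al, so n(e⁻) = 3 × 0.2617 = 0.7851 mol
The cells are in series, so the same charge (and hence the same n(e⁻) = 0.7851 mol) passes through both.
Co²⁺ + 2e⁻ → Co, so n(Co) = 0.7851 / 2 = 0.3926 mol
m(Co) = 0.3926 × 58.93 = 23.1 g

23.1 g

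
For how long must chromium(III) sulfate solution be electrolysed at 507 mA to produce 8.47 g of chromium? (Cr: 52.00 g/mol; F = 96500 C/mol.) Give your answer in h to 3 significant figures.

25.8 h

n(Cr) = 8.47 / 52.00 = 0.1629 mol
Cr³⁺ + 3e⁻ → Cr, so n(e⁻) = 3 × 0.1629 = 0.4887 mol
Q = 0.4887 × 96500 = 47160 C
t = Q / I = 47160 / 0.507 = 93020 s = 25.8 h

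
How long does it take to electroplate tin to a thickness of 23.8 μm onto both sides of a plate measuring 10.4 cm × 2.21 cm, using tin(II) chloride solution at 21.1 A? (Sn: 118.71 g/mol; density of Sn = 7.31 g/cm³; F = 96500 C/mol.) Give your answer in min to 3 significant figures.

Plated area = 2 × 10.4 × 2.21 = 45.97 cm²
Volume = 45.97 × 23.8×10⁻⁴ cm = 0.1094 cm³
m(Sn) = 0.1094 × 7.31 = 0.7997 g
n(Sn) = 0.7997 / 118.71 = 0.006737 mol; n(e⁻) = 2 × 0.006737 = 0.01347 mol
Q = 0.01347 × 96500 = 1300 C
t = 1300 / 21.1 = 61.61 s = 1.03 min

1.03 min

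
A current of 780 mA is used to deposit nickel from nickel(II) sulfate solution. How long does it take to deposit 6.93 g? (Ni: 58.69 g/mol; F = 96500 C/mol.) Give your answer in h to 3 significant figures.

n(Ni) = 6.93 / 58.69 = 0.1181 mol
Ni²⁺ + 2e⁻ → Ni, so n(e⁻) = 2 × 0.1181 = 0.2362 mol
Q = 0.2362 × 96500 = 22790 C
t = Q / I = 22790 / 0.780 = 29220 s = 8.12 h

8.12 h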